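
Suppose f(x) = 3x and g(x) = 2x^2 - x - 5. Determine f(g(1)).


g(1) = -4
f(-4) = -12

-12


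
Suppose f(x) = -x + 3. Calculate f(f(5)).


5


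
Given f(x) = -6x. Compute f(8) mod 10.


f(8) = -48
-48 mod 10 = 2

2


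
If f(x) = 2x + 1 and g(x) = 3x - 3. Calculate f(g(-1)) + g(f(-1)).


f(g(-1)) = -11
g(f(-1)) = -6
Sum = -17

-17


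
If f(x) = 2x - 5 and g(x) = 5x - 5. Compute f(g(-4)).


g(-4) = -25
f(-25) = -55

-55


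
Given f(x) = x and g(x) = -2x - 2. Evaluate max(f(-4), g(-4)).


f(-4) = -4
g(-4) = 6
max = 6

6


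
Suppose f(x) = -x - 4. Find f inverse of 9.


Solve -x - 4 = 9
x = (9 + 4) / (-1) = -13

-13


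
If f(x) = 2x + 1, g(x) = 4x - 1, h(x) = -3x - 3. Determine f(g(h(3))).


-97


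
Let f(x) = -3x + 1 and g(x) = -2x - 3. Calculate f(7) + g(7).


f(7) = -20
g(7) = -17
Sum = -37

-37


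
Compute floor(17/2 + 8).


17/2 = 8.5
8.5 + 8 = 16.5
floor(16.5) = 16

16


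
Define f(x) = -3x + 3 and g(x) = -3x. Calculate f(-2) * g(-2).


f(-2) = 9
g(-2) = 6
Product = 54

54


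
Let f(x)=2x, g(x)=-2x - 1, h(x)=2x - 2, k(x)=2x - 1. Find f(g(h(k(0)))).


k(0) = -1
h(-1) = -4
g(-4) = 7
f(7) = 14

14


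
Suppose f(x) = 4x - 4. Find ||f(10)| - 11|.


f(10) = 36
|36| = 36
|36 - 11| = 25

25


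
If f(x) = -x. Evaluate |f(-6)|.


6


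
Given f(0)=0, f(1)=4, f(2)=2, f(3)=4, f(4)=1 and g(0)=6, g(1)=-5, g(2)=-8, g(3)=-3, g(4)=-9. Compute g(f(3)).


-9


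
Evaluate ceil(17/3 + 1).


17/3 = 5.6667
5.6667 + 1 = 6.6667
ceil(6.6667) = 7

7


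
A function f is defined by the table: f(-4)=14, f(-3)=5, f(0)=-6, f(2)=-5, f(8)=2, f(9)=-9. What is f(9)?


Reading from the table at x = 9

-9


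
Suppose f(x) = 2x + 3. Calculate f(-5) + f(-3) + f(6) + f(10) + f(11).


f(-5) = -7
f(-3) = -3
f(6) = 15
f(10) = 23
f(11) = 25
Sum = 53

53


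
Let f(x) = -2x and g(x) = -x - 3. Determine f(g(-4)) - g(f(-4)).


f(g(-4)) = -2
g(f(-4)) = -11
Difference = 9

9


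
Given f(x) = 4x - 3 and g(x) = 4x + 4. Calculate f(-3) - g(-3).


f(-3) = -15
g(-3) = -8
Difference = -7

-7


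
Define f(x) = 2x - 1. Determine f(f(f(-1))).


f(-1) = -3
f(-3) = -7
f(-7) = -15

-15


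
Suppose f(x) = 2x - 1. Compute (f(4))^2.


f(4) = 7
(7)^2 = 49

49


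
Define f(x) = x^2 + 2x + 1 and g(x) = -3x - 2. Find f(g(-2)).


25


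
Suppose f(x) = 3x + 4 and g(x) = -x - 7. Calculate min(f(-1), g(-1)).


f(-1) = 1
g(-1) = -6
min = -6

-6


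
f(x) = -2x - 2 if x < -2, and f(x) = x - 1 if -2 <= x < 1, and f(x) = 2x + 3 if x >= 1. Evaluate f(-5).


-5 satisfies x < -2
f(-5) = 8

8


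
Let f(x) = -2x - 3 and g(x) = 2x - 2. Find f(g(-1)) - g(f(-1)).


9


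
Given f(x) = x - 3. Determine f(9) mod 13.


f(9) = 6
6 mod 13 = 6

6


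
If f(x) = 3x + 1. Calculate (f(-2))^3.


f(-2) = -5
(-5)^3 = -125

-125


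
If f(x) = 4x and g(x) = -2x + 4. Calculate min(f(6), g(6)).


-8


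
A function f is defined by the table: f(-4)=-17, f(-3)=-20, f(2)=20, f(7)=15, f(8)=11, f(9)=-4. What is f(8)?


Reading from the table at x = 8

11


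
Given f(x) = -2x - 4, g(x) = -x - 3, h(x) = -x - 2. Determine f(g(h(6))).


h(6) = -8
g(-8) = 5
f(5) = -14

-14


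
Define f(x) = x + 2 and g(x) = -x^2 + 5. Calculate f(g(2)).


g(2) = 1
f(1) = 3

3


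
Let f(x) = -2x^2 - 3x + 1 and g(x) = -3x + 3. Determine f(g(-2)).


g(-2) = 9
f(9) = (-2)*(9)^2 - 3*(9) + 1 = -188

-188


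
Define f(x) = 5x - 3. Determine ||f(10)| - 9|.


f(10) = 47
|47| = 47
|47 - 9| = 38

38


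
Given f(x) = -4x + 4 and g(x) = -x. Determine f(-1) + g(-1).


f(-1) = 8
g(-1) = 1
Sum = 9

9


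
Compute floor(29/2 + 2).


29/2 = 14.5
14.5 + 2 = 16.5
floor(16.5) = 16

16


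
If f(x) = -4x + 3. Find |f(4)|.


f(4) = -13
|-13| = 13

13


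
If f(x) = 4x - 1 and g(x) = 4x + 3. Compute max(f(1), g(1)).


f(1) = 3
g(1) = 7
max = 7

7


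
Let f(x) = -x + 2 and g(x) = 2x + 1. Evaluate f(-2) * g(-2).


f(-2) = 4
g(-2) = -3
Product = -12

-12


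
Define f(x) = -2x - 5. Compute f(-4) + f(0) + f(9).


f(-4) = 3
f(0) = -5
f(9) = -23
Sum = -25

-25


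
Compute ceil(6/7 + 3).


6/7 = 0.8571
0.8571 + 3 = 3.8571
ceil(3.8571) = 4

4


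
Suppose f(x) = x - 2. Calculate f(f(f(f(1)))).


f(1) = -1
f(-1) = -3
f(-3) = -5
f(-5) = -7

-7


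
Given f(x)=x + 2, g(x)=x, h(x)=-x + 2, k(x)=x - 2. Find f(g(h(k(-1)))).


k(-1) = -3
h(-3) = 5
g(5) = 5
f(5) = 7

7


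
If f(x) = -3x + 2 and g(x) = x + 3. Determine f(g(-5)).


g(-5) = -2
f(-2) = 8

8


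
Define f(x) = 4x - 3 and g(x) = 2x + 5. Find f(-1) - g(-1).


-10


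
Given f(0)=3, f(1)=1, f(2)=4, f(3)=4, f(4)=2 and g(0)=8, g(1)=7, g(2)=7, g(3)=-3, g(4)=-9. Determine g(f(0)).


-3


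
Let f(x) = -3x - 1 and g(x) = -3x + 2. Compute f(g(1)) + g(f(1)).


f(g(1)) = 2
g(f(1)) = 14
Sum = 16

16


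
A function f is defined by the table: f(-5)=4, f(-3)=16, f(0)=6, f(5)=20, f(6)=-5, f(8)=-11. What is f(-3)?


Reading from the table at x = -3

16


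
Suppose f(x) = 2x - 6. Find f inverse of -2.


2


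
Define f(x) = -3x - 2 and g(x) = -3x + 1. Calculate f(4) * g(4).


f(4) = -14
g(4) = -11
Product = 154

154


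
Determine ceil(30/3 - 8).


2


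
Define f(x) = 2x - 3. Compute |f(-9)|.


f(-9) = -21
|-21| = 21

21


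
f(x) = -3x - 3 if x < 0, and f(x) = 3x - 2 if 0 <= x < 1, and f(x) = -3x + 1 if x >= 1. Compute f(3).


3 satisfies x >= 1
f(3) = -8

-8


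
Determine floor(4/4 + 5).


4/4 = 1
1 + 5 = 6
floor(6) = 6

6


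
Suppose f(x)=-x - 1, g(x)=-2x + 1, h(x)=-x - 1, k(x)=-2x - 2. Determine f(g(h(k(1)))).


k(1) = -4
h(-4) = 3
g(3) = -5
f(-5) = 4

4


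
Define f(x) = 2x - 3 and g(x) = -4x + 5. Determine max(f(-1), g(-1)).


f(-1) = -5
g(-1) = 9
max = 9

9


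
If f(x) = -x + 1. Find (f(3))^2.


f(3) = -2
(-2)^2 = 4

4


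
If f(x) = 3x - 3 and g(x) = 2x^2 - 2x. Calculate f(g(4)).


g(4) = 24
f(24) = 69

69


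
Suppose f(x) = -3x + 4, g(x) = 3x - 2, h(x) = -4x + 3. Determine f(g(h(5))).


h(5) = -17
g(-17) = -53
f(-53) = 163

163


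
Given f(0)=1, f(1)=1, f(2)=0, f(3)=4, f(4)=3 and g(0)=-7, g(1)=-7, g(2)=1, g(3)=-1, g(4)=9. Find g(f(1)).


f(1) = 1
g(1) = -7

-7


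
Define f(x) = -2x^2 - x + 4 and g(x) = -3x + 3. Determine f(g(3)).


g(3) = -6
f(-6) = (-2)*(-6)^2 - 1*(-6) + 4 = -62

-62


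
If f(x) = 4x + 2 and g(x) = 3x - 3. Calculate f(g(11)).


g(11) = 30
f(30) = 122

122


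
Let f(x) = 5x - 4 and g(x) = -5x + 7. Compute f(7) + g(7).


f(7) = 31
g(7) = -28
Sum = 3

3


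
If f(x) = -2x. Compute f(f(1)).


f(1) = -2
f(-2) = 4

4


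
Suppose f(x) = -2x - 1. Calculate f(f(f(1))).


f(1) = -3
f(-3) = 5
f(5) = -11

-11


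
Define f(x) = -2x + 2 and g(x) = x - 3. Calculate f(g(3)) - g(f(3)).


f(g(3)) = 2
g(f(3)) = -7
Difference = 9

9


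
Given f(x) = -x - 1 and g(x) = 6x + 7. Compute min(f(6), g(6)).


f(6) = -7
g(6) = 43
min = -7

-7


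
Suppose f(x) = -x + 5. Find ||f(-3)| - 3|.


f(-3) = 8
|8| = 8
|8 - 3| = 5

5


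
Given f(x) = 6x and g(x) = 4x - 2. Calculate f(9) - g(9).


f(9) = 54
g(9) = 34
Difference = 20

20


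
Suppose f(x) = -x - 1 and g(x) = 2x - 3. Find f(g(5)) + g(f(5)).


f(g(5)) = -8
g(f(5)) = -15
Sum = -23

-23


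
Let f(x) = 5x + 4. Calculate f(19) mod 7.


f(19) = 99
99 mod 7 = 1

1


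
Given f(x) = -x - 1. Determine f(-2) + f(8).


f(-2) = 1
f(8) = -9
Sum = -8

-8


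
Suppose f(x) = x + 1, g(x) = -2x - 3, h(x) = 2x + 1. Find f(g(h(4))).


-20


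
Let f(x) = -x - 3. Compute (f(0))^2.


f(0) = -3
(-3)^2 = 9

9


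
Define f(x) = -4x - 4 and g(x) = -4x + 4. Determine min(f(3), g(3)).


f(3) = -16
g(3) = -8
min = -16

-16


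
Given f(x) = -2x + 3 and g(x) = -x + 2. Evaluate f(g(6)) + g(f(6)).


f(g(6)) = 11
g(f(6)) = 11
Sum = 22

22


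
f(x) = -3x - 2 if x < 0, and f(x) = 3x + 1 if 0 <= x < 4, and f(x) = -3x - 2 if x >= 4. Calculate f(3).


3 satisfies 0 <= x < 4
f(3) = 10

10


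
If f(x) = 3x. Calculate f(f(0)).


f(0) = 0
f(0) = 0

0


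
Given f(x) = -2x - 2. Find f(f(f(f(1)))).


f(1) = -4
f(-4) = 6
f(6) = -14
f(-14) = 26

26


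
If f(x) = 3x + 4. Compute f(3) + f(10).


f(3) = 13
f(10) = 34
Sum = 47

47


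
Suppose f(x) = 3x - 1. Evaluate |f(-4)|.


f(-4) = -13
|-13| = 13

13


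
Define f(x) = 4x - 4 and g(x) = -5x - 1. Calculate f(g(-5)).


g(-5) = 24
f(24) = 92

92


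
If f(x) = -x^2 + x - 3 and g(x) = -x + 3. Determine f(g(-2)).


-23


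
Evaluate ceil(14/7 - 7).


14/7 = 2
2 - 7 = -5
ceil(-5) = -5

-5


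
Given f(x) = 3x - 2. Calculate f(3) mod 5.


f(3) = 7
7 mod 5 = 2

2


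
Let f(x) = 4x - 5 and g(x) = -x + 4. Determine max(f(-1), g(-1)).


f(-1) = -9
g(-1) = 5
max = 5

5


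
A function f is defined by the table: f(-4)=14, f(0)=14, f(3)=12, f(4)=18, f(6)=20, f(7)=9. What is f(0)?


Reading from the table at x = 0

14


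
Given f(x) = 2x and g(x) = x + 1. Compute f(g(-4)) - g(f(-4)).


1


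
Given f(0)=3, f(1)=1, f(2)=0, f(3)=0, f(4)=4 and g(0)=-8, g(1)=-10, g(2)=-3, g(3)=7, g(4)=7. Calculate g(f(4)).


7


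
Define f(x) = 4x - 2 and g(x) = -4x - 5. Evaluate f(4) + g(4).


f(4) = 14
g(4) = -21
Sum = -7

-7


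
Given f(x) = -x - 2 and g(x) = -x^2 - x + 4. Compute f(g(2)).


g(2) = -2
f(-2) = 0

0


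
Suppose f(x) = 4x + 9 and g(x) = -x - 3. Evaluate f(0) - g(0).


f(0) = 9
g(0) = -3
Difference = 12

12


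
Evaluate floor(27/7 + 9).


12


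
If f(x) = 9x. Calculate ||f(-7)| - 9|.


54


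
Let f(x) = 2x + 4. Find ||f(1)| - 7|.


f(1) = 6
|6| = 6
|6 - 7| = 1

1


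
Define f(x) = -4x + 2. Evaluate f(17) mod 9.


f(17) = -66
-66 mod 9 = 6

6


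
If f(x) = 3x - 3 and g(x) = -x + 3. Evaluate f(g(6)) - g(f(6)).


f(g(6)) = -12
g(f(6)) = -12
Difference = 0

0


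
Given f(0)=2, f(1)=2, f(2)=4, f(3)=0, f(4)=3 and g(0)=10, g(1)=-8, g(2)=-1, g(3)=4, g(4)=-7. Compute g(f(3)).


f(3) = 0
g(0) = 10

10


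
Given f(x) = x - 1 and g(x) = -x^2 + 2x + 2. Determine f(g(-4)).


g(-4) = -22
f(-22) = -23

-23


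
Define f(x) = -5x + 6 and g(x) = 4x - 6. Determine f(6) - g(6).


f(6) = -24
g(6) = 18
Difference = -42

-42


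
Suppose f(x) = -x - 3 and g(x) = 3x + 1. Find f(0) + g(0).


f(0) = -3
g(0) = 1
Sum = -2

-2


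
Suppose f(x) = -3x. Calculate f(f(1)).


f(1) = -3
f(-3) = 9

9


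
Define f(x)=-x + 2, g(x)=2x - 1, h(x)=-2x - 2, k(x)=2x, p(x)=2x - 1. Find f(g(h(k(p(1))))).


15


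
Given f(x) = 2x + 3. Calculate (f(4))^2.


f(4) = 11
(11)^2 = 121

121


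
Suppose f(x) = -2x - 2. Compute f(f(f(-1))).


f(-1) = 0
f(0) = -2
f(-2) = 2

2


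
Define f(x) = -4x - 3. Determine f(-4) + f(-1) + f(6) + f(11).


f(-4) = 13
f(-1) = 1
f(6) = -27
f(11) = -47
Sum = -60

-60


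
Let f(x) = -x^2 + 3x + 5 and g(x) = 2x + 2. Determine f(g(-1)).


g(-1) = 0
f(0) = (-1)*(0)^2 + 3*(0) + 5 = 5

5


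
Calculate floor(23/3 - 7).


0


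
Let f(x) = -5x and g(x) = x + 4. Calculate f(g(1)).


g(1) = 5
f(5) = -25

-25


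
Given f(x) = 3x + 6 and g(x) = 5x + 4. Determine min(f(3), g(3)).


f(3) = 15
g(3) = 19
min = 15

15


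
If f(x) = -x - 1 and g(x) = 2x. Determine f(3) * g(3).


-24


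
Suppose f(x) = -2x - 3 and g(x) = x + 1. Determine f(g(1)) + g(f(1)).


f(g(1)) = -7
g(f(1)) = -4
Sum = -11

-11


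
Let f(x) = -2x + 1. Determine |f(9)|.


f(9) = -17
|-17| = 17

17


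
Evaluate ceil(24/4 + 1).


24/4 = 6
6 + 1 = 7
ceil(7) = 7

7


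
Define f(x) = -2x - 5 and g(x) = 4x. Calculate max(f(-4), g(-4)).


f(-4) = 3
g(-4) = -16
max = 3

3


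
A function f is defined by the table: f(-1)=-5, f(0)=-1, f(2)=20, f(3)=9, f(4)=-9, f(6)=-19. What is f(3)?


9


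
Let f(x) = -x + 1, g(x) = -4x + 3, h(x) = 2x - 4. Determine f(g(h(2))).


-2


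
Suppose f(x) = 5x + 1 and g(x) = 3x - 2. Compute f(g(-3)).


g(-3) = -11
f(-11) = -54

-54


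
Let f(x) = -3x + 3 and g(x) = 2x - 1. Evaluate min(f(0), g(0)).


-1


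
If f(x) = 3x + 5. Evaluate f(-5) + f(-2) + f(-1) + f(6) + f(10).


f(-5) = -10
f(-2) = -1
f(-1) = 2
f(6) = 23
f(10) = 35
Sum = 49

49


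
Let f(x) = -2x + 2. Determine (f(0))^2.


f(0) = 2
(2)^2 = 4

4


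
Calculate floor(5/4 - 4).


5/4 = 1.25
1.25 - 4 = -2.75
floor(-2.75) = -3

-3


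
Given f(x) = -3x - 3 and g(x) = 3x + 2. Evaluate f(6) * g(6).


f(6) = -21
g(6) = 20
Product = -420

-420


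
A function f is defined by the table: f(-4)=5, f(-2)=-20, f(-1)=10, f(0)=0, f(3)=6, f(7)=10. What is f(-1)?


Reading from the table at x = -1

10


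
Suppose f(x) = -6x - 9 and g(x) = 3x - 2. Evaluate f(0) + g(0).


-11


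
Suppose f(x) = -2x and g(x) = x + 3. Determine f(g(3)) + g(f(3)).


f(g(3)) = -12
g(f(3)) = -3
Sum = -15

-15


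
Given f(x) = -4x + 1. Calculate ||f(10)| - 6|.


f(10) = -39
|-39| = 39
|39 - 6| = 33

33


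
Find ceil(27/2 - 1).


13


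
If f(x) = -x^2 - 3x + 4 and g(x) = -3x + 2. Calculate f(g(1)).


6


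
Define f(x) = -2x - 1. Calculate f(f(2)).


f(2) = -5
f(-5) = 9

9


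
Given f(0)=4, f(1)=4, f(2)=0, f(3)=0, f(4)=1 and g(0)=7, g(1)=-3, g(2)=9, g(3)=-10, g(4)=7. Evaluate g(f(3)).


f(3) = 0
g(0) = 7

7


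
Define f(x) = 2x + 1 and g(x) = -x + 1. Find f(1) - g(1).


f(1) = 3
g(1) = 0
Difference = 3

3


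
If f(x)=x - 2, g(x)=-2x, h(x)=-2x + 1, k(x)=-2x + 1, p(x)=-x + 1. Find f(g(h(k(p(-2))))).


p(-2) = 3
k(3) = -5
h(-5) = 11
g(11) = -22
f(-22) = -24

-24


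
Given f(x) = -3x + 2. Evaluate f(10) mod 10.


2


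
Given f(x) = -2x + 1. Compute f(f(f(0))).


f(0) = 1
f(1) = -1
f(-1) = 3

3


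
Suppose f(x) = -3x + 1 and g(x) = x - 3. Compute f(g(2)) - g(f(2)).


f(g(2)) = 4
g(f(2)) = -8
Difference = 12

12


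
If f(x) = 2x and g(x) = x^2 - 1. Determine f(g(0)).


-2


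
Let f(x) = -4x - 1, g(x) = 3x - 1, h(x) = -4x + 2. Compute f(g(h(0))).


-21


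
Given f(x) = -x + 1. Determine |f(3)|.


2


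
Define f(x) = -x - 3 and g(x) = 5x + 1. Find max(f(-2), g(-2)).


f(-2) = -1
g(-2) = -9
max = -1

-1


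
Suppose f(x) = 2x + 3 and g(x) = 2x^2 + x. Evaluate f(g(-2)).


15


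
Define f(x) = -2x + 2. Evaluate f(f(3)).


10


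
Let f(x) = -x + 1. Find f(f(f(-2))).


f(-2) = 3
f(3) = -2
f(-2) = 3

3


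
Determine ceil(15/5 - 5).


15/5 = 3
3 - 5 = -2
ceil(-2) = -2

-2


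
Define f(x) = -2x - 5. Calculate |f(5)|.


15


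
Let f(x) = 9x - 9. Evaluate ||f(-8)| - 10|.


71


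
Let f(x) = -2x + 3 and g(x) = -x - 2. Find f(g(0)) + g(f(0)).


f(g(0)) = 7
g(f(0)) = -5
Sum = 2

2


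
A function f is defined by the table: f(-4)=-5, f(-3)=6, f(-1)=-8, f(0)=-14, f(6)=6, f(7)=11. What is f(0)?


Reading from the table at x = 0

-14


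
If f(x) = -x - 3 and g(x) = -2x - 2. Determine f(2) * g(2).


f(2) = -5
g(2) = -6
Product = 30

30


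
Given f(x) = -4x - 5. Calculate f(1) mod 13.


f(1) = -9
-9 mod 13 = 4

4


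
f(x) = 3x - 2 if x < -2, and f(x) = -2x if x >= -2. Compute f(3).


-6


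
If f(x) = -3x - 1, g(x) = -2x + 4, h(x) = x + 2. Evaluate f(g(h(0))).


-1


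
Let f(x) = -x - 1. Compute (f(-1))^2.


f(-1) = 0
(0)^2 = 0

0


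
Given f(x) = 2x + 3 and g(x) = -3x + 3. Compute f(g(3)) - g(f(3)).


15


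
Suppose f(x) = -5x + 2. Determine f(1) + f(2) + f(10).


f(1) = -3
f(2) = -8
f(10) = -48
Sum = -59

-59


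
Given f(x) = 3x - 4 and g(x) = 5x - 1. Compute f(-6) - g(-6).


f(-6) = -22
g(-6) = -31
Difference = 9

9


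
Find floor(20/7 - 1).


20/7 = 2.8571
2.8571 - 1 = 1.8571
floor(1.8571) = 1

1


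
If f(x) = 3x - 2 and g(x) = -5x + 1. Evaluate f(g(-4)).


g(-4) = 21
f(21) = 61

61


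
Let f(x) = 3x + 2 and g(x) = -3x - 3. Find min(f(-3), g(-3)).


f(-3) = -7
g(-3) = 6
min = -7

-7


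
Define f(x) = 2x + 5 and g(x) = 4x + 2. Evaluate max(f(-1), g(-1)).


f(-1) = 3
g(-1) = -2
max = 3

3


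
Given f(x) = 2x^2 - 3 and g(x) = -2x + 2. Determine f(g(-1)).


g(-1) = 4
f(4) = 2*(4)^2 - 3 = 29

29


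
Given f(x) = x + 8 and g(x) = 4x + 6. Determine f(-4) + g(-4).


f(-4) = 4
g(-4) = -10
Sum = -6

-6


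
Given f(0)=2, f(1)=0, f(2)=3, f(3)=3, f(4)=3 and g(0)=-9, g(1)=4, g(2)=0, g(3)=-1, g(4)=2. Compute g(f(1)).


f(1) = 0
g(0) = -9

-9


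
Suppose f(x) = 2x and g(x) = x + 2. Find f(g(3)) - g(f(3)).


2


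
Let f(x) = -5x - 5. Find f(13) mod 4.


f(13) = -70
-70 mod 4 = 2

2


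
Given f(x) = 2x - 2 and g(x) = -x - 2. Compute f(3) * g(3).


f(3) = 4
g(3) = -5
Product = -20

-20


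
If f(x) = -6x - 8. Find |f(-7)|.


34


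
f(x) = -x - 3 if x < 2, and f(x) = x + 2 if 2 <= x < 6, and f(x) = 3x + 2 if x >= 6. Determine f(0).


0 satisfies x < 2
f(0) = -3

-3


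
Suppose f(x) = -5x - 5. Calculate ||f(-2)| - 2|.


3


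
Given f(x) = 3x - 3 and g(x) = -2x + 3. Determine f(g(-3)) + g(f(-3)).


f(g(-3)) = 24
g(f(-3)) = 27
Sum = 51

51


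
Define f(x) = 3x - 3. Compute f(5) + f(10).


39


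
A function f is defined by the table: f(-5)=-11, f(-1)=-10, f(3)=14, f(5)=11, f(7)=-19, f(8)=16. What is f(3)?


Reading from the table at x = 3

14


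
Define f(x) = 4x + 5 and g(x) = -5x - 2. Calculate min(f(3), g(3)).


f(3) = 17
g(3) = -17
min = -17

-17


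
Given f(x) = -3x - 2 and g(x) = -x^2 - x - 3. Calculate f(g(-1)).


g(-1) = -3
f(-3) = 7

7


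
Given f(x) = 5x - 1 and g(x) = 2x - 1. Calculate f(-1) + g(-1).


-9


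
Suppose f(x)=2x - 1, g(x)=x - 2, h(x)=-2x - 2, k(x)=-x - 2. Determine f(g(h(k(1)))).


k(1) = -3
h(-3) = 4
g(4) = 2
f(2) = 3

3


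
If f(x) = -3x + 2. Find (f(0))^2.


f(0) = 2
(2)^2 = 4

4


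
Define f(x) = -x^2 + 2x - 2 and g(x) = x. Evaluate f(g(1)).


g(1) = 1
f(1) = (-1)*(1)^2 + 2*(1) - 2 = -1

-1


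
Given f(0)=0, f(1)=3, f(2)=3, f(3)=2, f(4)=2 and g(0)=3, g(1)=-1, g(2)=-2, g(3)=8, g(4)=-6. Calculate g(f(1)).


f(1) = 3
g(3) = 8

8


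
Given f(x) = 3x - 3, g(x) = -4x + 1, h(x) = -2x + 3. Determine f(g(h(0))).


h(0) = 3
g(3) = -11
f(-11) = -36

-36


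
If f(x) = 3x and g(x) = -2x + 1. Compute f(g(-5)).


g(-5) = 11
f(11) = 33

33


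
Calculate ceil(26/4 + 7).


26/4 = 6.5
6.5 + 7 = 13.5
ceil(13.5) = 14

14


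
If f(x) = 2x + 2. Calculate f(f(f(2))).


f(2) = 6
f(6) = 14
f(14) = 30

30


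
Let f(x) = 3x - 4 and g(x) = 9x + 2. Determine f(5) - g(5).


f(5) = 11
g(5) = 47
Difference = -36

-36


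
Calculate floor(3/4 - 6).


3/4 = 0.75
0.75 - 6 = -5.25
floor(-5.25) = -6

-6


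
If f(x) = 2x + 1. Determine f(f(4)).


f(4) = 9
f(9) = 19

19


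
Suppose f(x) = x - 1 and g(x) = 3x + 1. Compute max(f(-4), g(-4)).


f(-4) = -5
g(-4) = -11
max = -5

-5


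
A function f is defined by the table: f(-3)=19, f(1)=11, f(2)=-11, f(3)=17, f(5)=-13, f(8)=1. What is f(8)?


Reading from the table at x = 8

1


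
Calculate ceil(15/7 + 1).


4


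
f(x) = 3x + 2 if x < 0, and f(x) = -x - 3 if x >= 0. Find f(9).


-12


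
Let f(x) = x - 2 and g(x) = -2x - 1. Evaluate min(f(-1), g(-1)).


f(-1) = -3
g(-1) = 1
min = -3

-3


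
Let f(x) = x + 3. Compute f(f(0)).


f(0) = 3
f(3) = 6

6


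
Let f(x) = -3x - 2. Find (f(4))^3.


f(4) = -14
(-14)^3 = -2744

-2744


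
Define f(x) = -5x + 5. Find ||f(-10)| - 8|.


f(-10) = 55
|55| = 55
|55 - 8| = 47

47


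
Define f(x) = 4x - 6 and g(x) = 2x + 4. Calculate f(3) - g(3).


f(3) = 6
g(3) = 10
Difference = -4

-4


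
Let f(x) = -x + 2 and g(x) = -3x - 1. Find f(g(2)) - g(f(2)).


f(g(2)) = 9
g(f(2)) = -1
Difference = 10

10


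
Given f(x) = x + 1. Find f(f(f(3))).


f(3) = 4
f(4) = 5
f(5) = 6

6


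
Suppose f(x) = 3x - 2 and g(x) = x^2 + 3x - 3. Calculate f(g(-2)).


g(-2) = -5
f(-5) = -17

-17


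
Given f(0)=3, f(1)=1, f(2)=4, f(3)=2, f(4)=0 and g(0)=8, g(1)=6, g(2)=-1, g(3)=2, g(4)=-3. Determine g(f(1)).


f(1) = 1
g(1) = 6

6


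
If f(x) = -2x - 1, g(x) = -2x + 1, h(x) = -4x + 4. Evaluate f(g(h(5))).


h(5) = -16
g(-16) = 33
f(33) = -67

-67


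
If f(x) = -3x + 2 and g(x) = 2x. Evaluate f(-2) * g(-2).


f(-2) = 8
g(-2) = -4
Product = -32

-32


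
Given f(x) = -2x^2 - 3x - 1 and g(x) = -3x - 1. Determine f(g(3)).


g(3) = -10
f(-10) = (-2)*(-10)^2 - 3*(-10) - 1 = -171

-171


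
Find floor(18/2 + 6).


18/2 = 9
9 + 6 = 15
floor(15) = 15

15


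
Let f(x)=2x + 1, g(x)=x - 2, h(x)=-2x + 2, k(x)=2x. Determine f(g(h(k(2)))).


-15


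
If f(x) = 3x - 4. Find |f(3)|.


f(3) = 5
|5| = 5

5


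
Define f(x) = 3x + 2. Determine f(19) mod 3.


f(19) = 59
59 mod 3 = 2

2


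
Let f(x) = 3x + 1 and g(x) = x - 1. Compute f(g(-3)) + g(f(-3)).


f(g(-3)) = -11
g(f(-3)) = -9
Sum = -20

-20


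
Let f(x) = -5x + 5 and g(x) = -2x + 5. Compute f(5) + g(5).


f(5) = -20
g(5) = -5
Sum = -25

-25


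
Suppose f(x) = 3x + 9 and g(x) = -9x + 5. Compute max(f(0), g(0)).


f(0) = 9
g(0) = 5
max = 9

9


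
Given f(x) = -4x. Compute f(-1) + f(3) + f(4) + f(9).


f(-1) = 4
f(3) = -12
f(4) = -16
f(9) = -36
Sum = -60

-60


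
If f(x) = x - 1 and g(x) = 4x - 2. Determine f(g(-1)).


g(-1) = -6
f(-6) = -7

-7


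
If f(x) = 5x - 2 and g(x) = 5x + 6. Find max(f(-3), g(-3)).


f(-3) = -17
g(-3) = -9
max = -9

-9


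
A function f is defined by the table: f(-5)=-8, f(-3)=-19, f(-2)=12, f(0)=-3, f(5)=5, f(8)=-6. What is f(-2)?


Reading from the table at x = -2

12


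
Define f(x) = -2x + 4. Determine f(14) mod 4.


f(14) = -24
-24 mod 4 = 0

0


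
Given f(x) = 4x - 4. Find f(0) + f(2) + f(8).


f(0) = -4
f(2) = 4
f(8) = 28
Sum = 28

28


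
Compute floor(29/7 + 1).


29/7 = 4.1429
4.1429 + 1 = 5.1429
floor(5.1429) = 5

5


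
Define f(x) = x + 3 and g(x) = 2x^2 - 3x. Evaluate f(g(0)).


g(0) = 0
f(0) = 3

3


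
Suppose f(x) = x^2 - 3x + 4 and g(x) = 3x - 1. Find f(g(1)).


2


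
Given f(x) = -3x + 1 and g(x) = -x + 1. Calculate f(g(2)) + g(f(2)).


10


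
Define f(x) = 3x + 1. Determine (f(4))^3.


f(4) = 13
(13)^3 = 2197

2197


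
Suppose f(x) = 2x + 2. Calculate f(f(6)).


30


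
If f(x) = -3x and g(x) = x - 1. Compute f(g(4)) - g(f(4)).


f(g(4)) = -9
g(f(4)) = -13
Difference = 4

4


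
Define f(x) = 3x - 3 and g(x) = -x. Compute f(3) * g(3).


f(3) = 6
g(3) = -3
Product = -18

-18


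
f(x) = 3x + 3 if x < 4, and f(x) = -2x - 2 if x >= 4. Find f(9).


9 satisfies x >= 4
f(9) = -20

-20


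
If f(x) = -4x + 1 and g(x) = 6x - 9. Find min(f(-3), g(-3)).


f(-3) = 13
g(-3) = -27
min = -27

-27


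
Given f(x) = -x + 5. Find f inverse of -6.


Solve -x + 5 = -6
x = (-6 - 5) / (-1) = 11

11


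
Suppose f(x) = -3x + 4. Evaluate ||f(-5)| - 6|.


f(-5) = 19
|19| = 19
|19 - 6| = 13

13


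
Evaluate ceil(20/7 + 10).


20/7 = 2.8571
2.8571 + 10 = 12.8571
ceil(12.8571) = 13

13


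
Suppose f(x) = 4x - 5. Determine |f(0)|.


f(0) = -5
|-5| = 5

5


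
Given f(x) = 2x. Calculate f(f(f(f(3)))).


f(3) = 6
f(6) = 12
f(12) = 24
f(24) = 48

48


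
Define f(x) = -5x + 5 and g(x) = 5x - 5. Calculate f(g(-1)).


g(-1) = -10
f(-10) = 55

55


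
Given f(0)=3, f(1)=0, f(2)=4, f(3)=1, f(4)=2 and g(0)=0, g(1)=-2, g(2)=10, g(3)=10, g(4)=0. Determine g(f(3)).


-2


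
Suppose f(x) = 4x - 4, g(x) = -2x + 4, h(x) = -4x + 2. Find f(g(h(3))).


h(3) = -10
g(-10) = 24
f(24) = 92

92


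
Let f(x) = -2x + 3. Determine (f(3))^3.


f(3) = -3
(-3)^3 = -27

-27


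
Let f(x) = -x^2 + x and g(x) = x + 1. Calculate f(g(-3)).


-6


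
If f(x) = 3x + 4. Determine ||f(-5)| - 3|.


8


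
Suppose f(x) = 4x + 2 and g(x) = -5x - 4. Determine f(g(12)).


g(12) = -64
f(-64) = -254

-254


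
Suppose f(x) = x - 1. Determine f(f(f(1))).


-2


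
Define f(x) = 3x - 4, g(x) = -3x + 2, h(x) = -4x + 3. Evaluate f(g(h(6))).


h(6) = -21
g(-21) = 65
f(65) = 191

191


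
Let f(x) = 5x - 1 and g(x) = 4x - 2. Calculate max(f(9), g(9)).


f(9) = 44
g(9) = 34
max = 44

44


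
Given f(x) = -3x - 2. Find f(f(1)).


f(1) = -5
f(-5) = 13

13


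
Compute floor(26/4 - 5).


26/4 = 6.5
6.5 - 5 = 1.5
floor(1.5) = 1

1


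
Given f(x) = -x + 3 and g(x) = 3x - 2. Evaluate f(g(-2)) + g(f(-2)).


f(g(-2)) = 11
g(f(-2)) = 13
Sum = 24

24


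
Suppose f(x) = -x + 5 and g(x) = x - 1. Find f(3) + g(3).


4


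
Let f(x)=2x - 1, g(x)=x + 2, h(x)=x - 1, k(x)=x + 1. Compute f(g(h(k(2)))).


7


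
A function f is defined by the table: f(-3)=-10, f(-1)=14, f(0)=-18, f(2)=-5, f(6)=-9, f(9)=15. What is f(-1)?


Reading from the table at x = -1

14


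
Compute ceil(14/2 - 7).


0


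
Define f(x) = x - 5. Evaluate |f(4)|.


1


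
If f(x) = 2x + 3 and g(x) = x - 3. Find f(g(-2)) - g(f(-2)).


f(g(-2)) = -7
g(f(-2)) = -4
Difference = -3

-3


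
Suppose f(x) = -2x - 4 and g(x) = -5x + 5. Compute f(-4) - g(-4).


f(-4) = 4
g(-4) = 25
Difference = -21

-21


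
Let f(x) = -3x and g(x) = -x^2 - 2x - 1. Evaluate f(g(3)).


g(3) = -16
f(-16) = 48

48


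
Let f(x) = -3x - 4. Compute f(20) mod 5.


f(20) = -64
-64 mod 5 = 1

1


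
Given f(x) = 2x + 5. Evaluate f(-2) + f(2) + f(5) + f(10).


f(-2) = 1
f(2) = 9
f(5) = 15
f(10) = 25
Sum = 50

50


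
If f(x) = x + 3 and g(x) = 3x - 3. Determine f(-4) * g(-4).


f(-4) = -1
g(-4) = -15
Product = 15

15


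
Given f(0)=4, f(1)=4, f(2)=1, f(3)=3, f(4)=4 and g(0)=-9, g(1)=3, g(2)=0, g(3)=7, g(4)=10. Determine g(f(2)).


f(2) = 1
g(1) = 3

3


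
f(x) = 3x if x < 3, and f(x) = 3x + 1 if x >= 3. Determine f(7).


7 satisfies x >= 3
f(7) = 22

22


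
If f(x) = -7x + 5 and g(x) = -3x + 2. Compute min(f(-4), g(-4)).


f(-4) = 33
g(-4) = 14
min = 14

14


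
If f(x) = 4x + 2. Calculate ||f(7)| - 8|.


f(7) = 30
|30| = 30
|30 - 8| = 22

22


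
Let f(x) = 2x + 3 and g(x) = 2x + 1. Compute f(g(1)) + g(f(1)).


20


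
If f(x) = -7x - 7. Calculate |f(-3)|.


f(-3) = 14
|14| = 14

14


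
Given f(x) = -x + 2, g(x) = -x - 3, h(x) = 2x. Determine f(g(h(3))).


h(3) = 6
g(6) = -9
f(-9) = 11

11


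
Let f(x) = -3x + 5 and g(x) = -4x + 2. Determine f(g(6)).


71


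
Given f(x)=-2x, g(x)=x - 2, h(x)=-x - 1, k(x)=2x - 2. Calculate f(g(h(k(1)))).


k(1) = 0
h(0) = -1
g(-1) = -3
f(-3) = 6

6


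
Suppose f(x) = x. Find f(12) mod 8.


f(12) = 12
12 mod 8 = 4

4


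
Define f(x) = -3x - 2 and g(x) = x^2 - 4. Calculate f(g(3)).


g(3) = 5
f(5) = -17

-17


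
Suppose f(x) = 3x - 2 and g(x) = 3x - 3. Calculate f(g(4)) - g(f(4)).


-2


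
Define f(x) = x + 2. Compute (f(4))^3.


f(4) = 6
(6)^3 = 216

216


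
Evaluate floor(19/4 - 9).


19/4 = 4.75
4.75 - 9 = -4.25
floor(-4.25) = -5

-5


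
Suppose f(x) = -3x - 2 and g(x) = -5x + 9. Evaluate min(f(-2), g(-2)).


f(-2) = 4
g(-2) = 19
min = 4

4


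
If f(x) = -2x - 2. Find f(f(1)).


f(1) = -4
f(-4) = 6

6


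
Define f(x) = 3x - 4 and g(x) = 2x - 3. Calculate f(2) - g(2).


f(2) = 2
g(2) = 1
Difference = 1

1


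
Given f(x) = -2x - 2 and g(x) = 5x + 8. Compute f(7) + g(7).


f(7) = -16
g(7) = 43
Sum = 27

27


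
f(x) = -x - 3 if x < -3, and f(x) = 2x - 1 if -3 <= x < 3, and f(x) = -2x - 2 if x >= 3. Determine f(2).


2 satisfies -3 <= x < 3
f(2) = 3

3


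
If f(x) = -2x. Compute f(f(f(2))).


-16


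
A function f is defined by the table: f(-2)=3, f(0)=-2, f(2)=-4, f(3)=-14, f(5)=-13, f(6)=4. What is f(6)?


Reading from the table at x = 6

4


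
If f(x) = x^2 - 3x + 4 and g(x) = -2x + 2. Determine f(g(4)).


g(4) = -6
f(-6) = 1*(-6)^2 - 3*(-6) + 4 = 58

58


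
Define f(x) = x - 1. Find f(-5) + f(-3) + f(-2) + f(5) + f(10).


f(-5) = -6
f(-3) = -4
f(-2) = -3
f(5) = 4
f(10) = 9
Sum = 0

0


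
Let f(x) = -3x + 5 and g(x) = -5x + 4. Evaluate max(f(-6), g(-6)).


f(-6) = 23
g(-6) = 34
max = 34

34


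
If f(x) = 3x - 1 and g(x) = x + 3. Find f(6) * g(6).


f(6) = 17
g(6) = 9
Product = 153

153


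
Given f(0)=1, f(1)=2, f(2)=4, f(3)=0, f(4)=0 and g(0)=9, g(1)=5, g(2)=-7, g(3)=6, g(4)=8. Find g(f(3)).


f(3) = 0
g(0) = 9

9


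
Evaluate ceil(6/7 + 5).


6/7 = 0.8571
0.8571 + 5 = 5.8571
ceil(5.8571) = 6

6


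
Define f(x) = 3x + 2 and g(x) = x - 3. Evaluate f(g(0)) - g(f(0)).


f(g(0)) = -7
g(f(0)) = -1
Difference = -6

-6


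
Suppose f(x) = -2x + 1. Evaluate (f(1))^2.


f(1) = -1
(-1)^2 = 1

1


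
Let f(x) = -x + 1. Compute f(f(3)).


3


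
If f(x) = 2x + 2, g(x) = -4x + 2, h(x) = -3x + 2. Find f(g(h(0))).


-10


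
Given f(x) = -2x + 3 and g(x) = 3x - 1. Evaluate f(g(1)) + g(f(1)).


1


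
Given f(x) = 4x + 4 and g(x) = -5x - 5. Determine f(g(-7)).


124


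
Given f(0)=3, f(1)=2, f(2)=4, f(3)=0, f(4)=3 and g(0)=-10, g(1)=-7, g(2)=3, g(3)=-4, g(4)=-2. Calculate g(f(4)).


f(4) = 3
g(3) = -4

-4


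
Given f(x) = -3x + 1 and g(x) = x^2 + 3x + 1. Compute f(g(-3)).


g(-3) = 1
f(1) = -2

-2


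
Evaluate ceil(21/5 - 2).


21/5 = 4.2
4.2 - 2 = 2.2
ceil(2.2) = 3

3


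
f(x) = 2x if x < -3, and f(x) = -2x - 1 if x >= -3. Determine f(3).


-7


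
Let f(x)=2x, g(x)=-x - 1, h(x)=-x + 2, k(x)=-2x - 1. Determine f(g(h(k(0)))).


k(0) = -1
h(-1) = 3
g(3) = -4
f(-4) = -8

-8


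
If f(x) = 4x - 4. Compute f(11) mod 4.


f(11) = 40
40 mod 4 = 0

0


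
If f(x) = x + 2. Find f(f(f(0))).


f(0) = 2
f(2) = 4
f(4) = 6

6


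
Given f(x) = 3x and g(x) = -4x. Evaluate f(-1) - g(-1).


f(-1) = -3
g(-1) = 4
Difference = -7

-7


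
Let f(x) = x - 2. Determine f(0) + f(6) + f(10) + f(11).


19


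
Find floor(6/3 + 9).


6/3 = 2
2 + 9 = 11
floor(11) = 11

11


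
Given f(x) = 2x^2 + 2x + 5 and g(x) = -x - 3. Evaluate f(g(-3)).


g(-3) = 0
f(0) = 2*(0)^2 + 2*(0) + 5 = 5

5


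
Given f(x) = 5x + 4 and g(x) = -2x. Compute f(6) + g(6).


f(6) = 34
g(6) = -12
Sum = 22

22


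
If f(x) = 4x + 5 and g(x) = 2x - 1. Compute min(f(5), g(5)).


f(5) = 25
g(5) = 9
min = 9

9


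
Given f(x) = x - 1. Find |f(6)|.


f(6) = 5
|5| = 5

5


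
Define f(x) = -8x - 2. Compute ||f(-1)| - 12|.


f(-1) = 6
|6| = 6
|6 - 12| = 6

6


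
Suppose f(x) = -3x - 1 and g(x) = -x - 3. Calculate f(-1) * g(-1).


f(-1) = 2
g(-1) = -2
Product = -4

-4


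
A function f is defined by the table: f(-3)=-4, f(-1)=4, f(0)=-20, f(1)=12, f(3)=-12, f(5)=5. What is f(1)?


Reading from the table at x = 1

12


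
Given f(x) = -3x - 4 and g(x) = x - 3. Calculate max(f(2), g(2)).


f(2) = -10
g(2) = -1
max = -1

-1


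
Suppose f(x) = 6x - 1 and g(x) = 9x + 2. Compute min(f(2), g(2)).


f(2) = 11
g(2) = 20
min = 11

11


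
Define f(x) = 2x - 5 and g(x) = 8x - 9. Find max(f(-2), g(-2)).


-9


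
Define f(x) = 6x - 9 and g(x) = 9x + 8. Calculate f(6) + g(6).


89


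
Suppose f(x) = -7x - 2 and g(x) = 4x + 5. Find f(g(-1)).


-9


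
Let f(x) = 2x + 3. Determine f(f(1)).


f(1) = 5
f(5) = 13

13


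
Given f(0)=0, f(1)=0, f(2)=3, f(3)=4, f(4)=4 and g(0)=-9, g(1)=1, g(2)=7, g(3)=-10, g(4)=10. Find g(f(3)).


10


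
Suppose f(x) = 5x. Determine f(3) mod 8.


f(3) = 15
15 mod 8 = 7

7


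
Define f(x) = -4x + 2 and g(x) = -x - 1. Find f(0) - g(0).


f(0) = 2
g(0) = -1
Difference = 3

3


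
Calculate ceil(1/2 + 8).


9


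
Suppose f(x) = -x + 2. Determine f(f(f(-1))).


f(-1) = 3
f(3) = -1
f(-1) = 3

3


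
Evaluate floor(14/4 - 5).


-2


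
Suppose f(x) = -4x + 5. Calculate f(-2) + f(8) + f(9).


f(-2) = 13
f(8) = -27
f(9) = -31
Sum = -45

-45


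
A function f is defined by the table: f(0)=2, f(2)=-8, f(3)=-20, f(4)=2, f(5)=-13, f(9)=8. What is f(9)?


Reading from the table at x = 9

8


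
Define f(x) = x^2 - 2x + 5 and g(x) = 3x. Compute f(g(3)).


g(3) = 9
f(9) = 1*(9)^2 - 2*(9) + 5 = 68

68


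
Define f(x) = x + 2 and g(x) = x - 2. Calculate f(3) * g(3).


f(3) = 5
g(3) = 1
Product = 5

5


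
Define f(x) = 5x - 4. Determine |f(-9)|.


f(-9) = -49
|-49| = 49

49


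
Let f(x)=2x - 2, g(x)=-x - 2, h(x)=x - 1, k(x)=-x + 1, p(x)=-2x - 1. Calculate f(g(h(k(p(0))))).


p(0) = -1
k(-1) = 2
h(2) = 1
g(1) = -3
f(-3) = -8

-8


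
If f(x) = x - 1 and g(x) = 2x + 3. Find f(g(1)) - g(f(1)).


f(g(1)) = 4
g(f(1)) = 3
Difference = 1

1


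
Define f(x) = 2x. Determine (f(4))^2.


f(4) = 8
(8)^2 = 64

64


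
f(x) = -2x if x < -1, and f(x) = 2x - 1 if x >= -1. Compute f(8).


8 satisfies x >= -1
f(8) = 15

15


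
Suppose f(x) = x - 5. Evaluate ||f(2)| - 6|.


f(2) = -3
|-3| = 3
|3 - 6| = 3

3


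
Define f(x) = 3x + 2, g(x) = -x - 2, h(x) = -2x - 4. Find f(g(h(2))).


h(2) = -8
g(-8) = 6
f(6) = 20

20


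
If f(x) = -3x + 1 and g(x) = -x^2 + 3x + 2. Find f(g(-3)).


g(-3) = -16
f(-16) = 49

49


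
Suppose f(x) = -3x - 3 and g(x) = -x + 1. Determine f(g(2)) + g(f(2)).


f(g(2)) = 0
g(f(2)) = 10
Sum = 10

10


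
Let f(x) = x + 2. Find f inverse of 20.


Solve x + 2 = 20
x = (20 - 2) / 1 = 18

18


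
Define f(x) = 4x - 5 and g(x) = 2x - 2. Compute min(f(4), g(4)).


f(4) = 11
g(4) = 6
min = 6

6


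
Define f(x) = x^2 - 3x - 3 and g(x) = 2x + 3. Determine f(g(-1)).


g(-1) = 1
f(1) = 1*(1)^2 - 3*(1) - 3 = -5

-5


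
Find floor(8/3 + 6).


8


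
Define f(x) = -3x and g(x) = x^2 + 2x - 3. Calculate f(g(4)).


g(4) = 21
f(21) = -63

-63


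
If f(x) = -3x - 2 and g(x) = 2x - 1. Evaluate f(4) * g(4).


f(4) = -14
g(4) = 7
Product = -98

-98


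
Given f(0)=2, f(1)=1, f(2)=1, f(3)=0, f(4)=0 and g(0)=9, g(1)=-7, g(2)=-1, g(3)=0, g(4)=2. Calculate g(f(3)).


f(3) = 0
g(0) = 9

9


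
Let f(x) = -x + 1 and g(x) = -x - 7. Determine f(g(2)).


g(2) = -9
f(-9) = 10

10


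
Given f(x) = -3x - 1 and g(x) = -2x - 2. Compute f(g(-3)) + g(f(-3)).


f(g(-3)) = -13
g(f(-3)) = -18
Sum = -31

-31


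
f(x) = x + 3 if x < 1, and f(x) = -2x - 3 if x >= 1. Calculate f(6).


6 satisfies x >= 1
f(6) = -15

-15


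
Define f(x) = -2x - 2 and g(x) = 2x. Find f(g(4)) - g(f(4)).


2


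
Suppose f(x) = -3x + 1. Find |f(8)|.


f(8) = -23
|-23| = 23

23


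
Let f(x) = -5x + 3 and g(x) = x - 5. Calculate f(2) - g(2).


f(2) = -7
g(2) = -3
Difference = -4

-4


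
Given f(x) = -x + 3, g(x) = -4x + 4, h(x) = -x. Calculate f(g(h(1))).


h(1) = -1
g(-1) = 8
f(8) = -5

-5


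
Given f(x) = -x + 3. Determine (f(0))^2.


f(0) = 3
(3)^2 = 9

9


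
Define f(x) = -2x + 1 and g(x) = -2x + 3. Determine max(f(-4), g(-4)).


f(-4) = 9
g(-4) = 11
max = 11

11


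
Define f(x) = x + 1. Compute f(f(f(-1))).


f(-1) = 0
f(0) = 1
f(1) = 2

2


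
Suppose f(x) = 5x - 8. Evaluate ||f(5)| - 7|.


f(5) = 17
|17| = 17
|17 - 7| = 10

10


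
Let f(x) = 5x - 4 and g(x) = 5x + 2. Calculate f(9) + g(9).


f(9) = 41
g(9) = 47
Sum = 88

88


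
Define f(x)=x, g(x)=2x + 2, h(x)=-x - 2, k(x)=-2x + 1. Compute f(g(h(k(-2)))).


k(-2) = 5
h(5) = -7
g(-7) = -12
f(-12) = -12

-12


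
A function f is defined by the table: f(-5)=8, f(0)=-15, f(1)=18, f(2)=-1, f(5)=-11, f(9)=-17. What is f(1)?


Reading from the table at x = 1

18


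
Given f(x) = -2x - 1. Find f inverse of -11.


Solve -2x - 1 = -11
x = (-11 + 1) / (-2) = 5

5


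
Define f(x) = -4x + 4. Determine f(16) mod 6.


f(16) = -60
-60 mod 6 = 0

0


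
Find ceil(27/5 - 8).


27/5 = 5.4
5.4 - 8 = -2.6
ceil(-2.6) = -2

-2


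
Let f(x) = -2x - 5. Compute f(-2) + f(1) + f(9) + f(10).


f(-2) = -1
f(1) = -7
f(9) = -23
f(10) = -25
Sum = -56

-56


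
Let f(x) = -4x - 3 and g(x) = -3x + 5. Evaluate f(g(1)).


g(1) = 2
f(2) = -11

-11


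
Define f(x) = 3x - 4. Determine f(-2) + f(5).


f(-2) = -10
f(5) = 11
Sum = 1

1


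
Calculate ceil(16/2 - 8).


16/2 = 8
8 - 8 = 0
ceil(0) = 0

0


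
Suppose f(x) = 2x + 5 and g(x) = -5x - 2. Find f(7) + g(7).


f(7) = 19
g(7) = -37
Sum = -18

-18


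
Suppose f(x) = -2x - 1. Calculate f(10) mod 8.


f(10) = -21
-21 mod 8 = 3

3


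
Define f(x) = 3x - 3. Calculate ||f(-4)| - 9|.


f(-4) = -15
|-15| = 15
|15 - 9| = 6

6


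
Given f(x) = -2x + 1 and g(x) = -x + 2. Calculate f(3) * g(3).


f(3) = -5
g(3) = -1
Product = 5

5


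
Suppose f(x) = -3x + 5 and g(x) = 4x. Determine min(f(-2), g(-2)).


-8


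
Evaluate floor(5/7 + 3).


3


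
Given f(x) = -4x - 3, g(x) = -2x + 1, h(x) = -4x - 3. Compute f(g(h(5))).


h(5) = -23
g(-23) = 47
f(47) = -191

-191


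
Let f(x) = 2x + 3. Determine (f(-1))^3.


1


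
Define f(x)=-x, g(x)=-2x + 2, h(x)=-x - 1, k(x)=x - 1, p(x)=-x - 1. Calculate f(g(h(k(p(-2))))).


p(-2) = 1
k(1) = 0
h(0) = -1
g(-1) = 4
f(4) = -4

-4


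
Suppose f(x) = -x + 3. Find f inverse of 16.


Solve -x + 3 = 16
x = (16 - 3) / (-1) = -13

-13


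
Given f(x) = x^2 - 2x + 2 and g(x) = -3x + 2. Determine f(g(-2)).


g(-2) = 8
f(8) = 1*(8)^2 - 2*(8) + 2 = 50

50


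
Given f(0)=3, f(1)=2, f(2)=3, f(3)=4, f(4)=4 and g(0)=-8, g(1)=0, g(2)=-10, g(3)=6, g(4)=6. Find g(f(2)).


f(2) = 3
g(3) = 6

6


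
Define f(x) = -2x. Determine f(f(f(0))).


0


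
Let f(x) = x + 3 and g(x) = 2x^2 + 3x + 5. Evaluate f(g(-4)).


g(-4) = 25
f(25) = 28

28


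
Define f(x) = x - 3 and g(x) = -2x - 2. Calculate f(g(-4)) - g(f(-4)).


f(g(-4)) = 3
g(f(-4)) = 12
Difference = -9

-9


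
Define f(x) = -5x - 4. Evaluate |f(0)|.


f(0) = -4
|-4| = 4

4


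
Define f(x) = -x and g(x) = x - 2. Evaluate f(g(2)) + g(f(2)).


f(g(2)) = 0
g(f(2)) = -4
Sum = -4

-4


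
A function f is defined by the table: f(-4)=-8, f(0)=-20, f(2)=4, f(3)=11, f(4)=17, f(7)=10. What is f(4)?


Reading from the table at x = 4

17


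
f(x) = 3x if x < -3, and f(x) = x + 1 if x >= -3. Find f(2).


3


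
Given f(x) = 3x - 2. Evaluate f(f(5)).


f(5) = 13
f(13) = 37

37


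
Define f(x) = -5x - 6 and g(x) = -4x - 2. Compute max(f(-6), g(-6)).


f(-6) = 24
g(-6) = 22
max = 24

24


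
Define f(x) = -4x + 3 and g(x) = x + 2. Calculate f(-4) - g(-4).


f(-4) = 19
g(-4) = -2
Difference = 21

21


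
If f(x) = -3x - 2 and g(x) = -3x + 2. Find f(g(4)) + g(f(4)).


f(g(4)) = 28
g(f(4)) = 44
Sum = 72

72
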